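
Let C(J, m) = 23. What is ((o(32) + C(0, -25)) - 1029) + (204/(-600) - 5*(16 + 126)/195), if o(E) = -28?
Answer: -2024063/1950 ≈ -1038.0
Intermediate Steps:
((o(32) + C(0, -25)) - 1029) + (204/(-600) - 5*(16 + 126)/195) = ((-28 + 23) - 1029) + (204/(-600) - 5*(16 + 126)/195) = (-5 - 1029) + (204*(-1/600) - 5*142*(1/195)) = -1034 + (-17/50 - 710*1/195) = -1034 + (-17/50 - 142/39) = -1034 - 7763/1950 = -2024063/1950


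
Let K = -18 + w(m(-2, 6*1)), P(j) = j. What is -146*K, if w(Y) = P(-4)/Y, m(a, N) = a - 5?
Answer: 17812/7 ≈ 2544.6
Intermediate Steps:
m(a, N) = -5 + a
w(Y) = -4/Y
K = -122/7 (K = -18 - 4/(-5 - 2) = -18 - 4/(-7) = -18 - 4*(-1/7) = -18 + 4/7 = -122/7 ≈ -17.429)
-146*K = -146*(-122/7) = 17812/7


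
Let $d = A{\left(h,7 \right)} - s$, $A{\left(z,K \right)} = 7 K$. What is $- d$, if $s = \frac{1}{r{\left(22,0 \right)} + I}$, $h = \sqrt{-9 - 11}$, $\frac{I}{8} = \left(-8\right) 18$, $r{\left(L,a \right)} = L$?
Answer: $- \frac{55371}{1130} \approx -49.001$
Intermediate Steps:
$I = -1152$ ($I = 8 \left(\left(-8\right) 18\right) = 8 \left(-144\right) = -1152$)
$h = 2 i \sqrt{5}$ ($h = \sqrt{-20} = 2 i \sqrt{5} \approx 4.4721 i$)
$s = - \frac{1}{1130}$ ($s = \frac{1}{22 - 1152} = \frac{1}{-1130} = - \frac{1}{1130} \approx -0.00088496$)
$d = \frac{55371}{1130}$ ($d = 7 \cdot 7 - - \frac{1}{1130} = 49 + \frac{1}{1130} = \frac{55371}{1130} \approx 49.001$)
$- d = \left(-1\right) \frac{55371}{1130} = - \frac{55371}{1130}$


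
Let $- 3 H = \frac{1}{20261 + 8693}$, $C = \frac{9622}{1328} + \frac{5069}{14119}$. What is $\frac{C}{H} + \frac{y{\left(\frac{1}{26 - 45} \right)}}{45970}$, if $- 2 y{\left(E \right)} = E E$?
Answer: $- \frac{6422946817387046438}{9723749017045} \approx -6.6054 \cdot 10^{5}$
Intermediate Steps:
$C = \frac{71292325}{9375016}$ ($C = 9622 \cdot \frac{1}{1328} + 5069 \cdot \frac{1}{14119} = \frac{4811}{664} + \frac{5069}{14119} = \frac{71292325}{9375016} \approx 7.6045$)
$H = - \frac{1}{86862}$ ($H = - \frac{1}{3 \left(20261 + 8693\right)} = - \frac{1}{3 \cdot 28954} = \left(- \frac{1}{3}\right) \frac{1}{28954} = - \frac{1}{86862} \approx -1.1513 \cdot 10^{-5}$)
$y{\left(E \right)} = - \frac{E^{2}}{2}$ ($y{\left(E \right)} = - \frac{E E}{2} = - \frac{E^{2}}{2}$)
$\frac{C}{H} + \frac{y{\left(\frac{1}{26 - 45} \right)}}{45970} = \frac{71292325}{9375016 \left(- \frac{1}{86862}\right)} + \frac{\left(- \frac{1}{2}\right) \left(\frac{1}{26 - 45}\right)^{2}}{45970} = \frac{71292325}{9375016} \left(-86862\right) + - \frac{\left(\frac{1}{-19}\right)^{2}}{2} \cdot \frac{1}{45970} = - \frac{3096296967075}{4687508} + - \frac{\left(- \frac{1}{19}\right)^{2}}{2} \cdot \frac{1}{45970} = - \frac{3096296967075}{4687508} + \left(- \frac{1}{2}\right) \frac{1}{361} \cdot \frac{1}{45970} = - \frac{3096296967075}{4687508} - \frac{1}{33190340} = - \frac{6422946817387046438}{9723749017045}$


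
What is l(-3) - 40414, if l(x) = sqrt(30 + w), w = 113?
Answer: -40414 + sqrt(143) ≈ -40402.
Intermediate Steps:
l(x) = sqrt(143) (l(x) = sqrt(30 + 113) = sqrt(143))
l(-3) - 40414 = sqrt(143) - 40414 = -40414 + sqrt(143)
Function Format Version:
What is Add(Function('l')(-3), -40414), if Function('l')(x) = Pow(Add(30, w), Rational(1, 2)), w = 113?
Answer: Add(-40414, Pow(143, Rational(1, 2))) ≈ -40402.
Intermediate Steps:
Function('l')(x) = Pow(143, Rational(1, 2)) (Function('l')(x) = Pow(Add(30, 113), Rational(1, 2)) = Pow(143, Rational(1, 2)))
Add(Function('l')(-3), -40414) = Add(Pow(143, Rational(1, 2)), -40414) = Add(-40414, Pow(143, Rational(1, 2)))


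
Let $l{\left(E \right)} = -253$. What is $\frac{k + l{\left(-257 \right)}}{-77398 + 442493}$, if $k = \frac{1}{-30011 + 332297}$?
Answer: $- \frac{76478357}{110363107170} \approx -0.00069297$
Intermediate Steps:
$k = \frac{1}{302286} \approx 3.3081 \cdot 10^{-6}$
$\frac{k + l{\left(-257 \right)}}{-77398 + 442493} = \frac{\frac{1}{302286} - 253}{-77398 + 442493} = - \frac{76478357}{302286 \cdot 365095} = \left(- \frac{76478357}{302286}\right) \frac{1}{365095} = - \frac{76478357}{110363107170}$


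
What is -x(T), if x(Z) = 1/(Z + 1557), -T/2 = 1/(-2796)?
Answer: -1398/2176687 ≈ -0.00064226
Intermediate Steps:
T = 1/1398 (T = -2/(-2796) = -2*(-1/2796) = 1/1398 ≈ 0.00071531)
x(Z) = 1/(1557 + Z)
-x(T) = -1/(1557 + 1/1398) = -1/2176687/1398 = -1*1398/2176687 = -1398/2176687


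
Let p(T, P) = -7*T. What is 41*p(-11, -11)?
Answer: 3157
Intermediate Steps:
41*p(-11, -11) = 41*(-7*(-11)) = 41*77 = 3157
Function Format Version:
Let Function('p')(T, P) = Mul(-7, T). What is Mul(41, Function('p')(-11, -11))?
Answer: 3157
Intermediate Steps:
Mul(41, Function('p')(-11, -11)) = Mul(41, Mul(-7, -11)) = Mul(41, 77) = 3157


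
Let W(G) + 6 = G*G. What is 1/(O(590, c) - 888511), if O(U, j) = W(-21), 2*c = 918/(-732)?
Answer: -1/888076 ≈ -1.1260e-6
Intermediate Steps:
W(G) = -6 + G² (W(G) = -6 + G*G = -6 + G²)
c = -153/244 (c = (918/(-732))/2 = (918*(-1/732))/2 = (½)*(-153/122) = -153/244 ≈ -0.62705)
O(U, j) = 435 (O(U, j) = -6 + (-21)² = -6 + 441 = 435)
1/(O(590, c) - 888511) = 1/(435 - 888511) = 1/(-888076) = -1/888076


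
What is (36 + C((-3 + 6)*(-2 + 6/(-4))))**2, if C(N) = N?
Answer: 2601/4 ≈ 650.25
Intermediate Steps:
(36 + C((-3 + 6)*(-2 + 6/(-4))))**2 = (36 + (-3 + 6)*(-2 + 6/(-4)))**2 = (36 + 3*(-2 + 6*(-1/4)))**2 = (36 + 3*(-2 - 3/2))**2 = (36 + 3*(-7/2))**2 = (36 - 21/2)**2 = (51/2)**2 = 2601/4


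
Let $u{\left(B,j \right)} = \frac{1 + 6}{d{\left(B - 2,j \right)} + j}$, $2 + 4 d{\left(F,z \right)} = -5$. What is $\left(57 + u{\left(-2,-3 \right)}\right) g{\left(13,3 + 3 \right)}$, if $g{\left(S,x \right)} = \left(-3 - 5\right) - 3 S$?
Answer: $- \frac{49585}{19} \approx -2609.7$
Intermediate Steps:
$d{\left(F,z \right)} = - \frac{7}{4}$ ($d{\left(F,z \right)} = - \frac{1}{2} + \frac{1}{4} \left(-5\right) = - \frac{1}{2} - \frac{5}{4} = - \frac{7}{4}$)
$g{\left(S,x \right)} = -8 - 3 S$
$u{\left(B,j \right)} = \frac{7}{- \frac{7}{4} + j}$ ($u{\left(B,j \right)} = \frac{1 + 6}{- \frac{7}{4} + j} = \frac{7}{- \frac{7}{4} + j}$)
$\left(57 + u{\left(-2,-3 \right)}\right) g{\left(13,3 + 3 \right)} = \left(57 + \frac{28}{-7 + 4 \left(-3\right)}\right) \left(-8 - 39\right) = \left(57 + \frac{28}{-7 - 12}\right) \left(-8 - 39\right) = \left(57 + \frac{28}{-19}\right) \left(-47\right) = \left(57 + 28 \left(- \frac{1}{19}\right)\right) \left(-47\right) = \left(57 - \frac{28}{19}\right) \left(-47\right) = \frac{1055}{19} \left(-47\right) = - \frac{49585}{19}$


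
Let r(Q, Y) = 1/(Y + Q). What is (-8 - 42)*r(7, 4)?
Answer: -50/11 ≈ -4.5455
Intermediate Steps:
r(Q, Y) = 1/(Q + Y)
(-8 - 42)*r(7, 4) = (-8 - 42)/(7 + 4) = -50/11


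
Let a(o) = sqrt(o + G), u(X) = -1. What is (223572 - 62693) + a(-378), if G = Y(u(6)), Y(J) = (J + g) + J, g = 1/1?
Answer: 160879 + I*sqrt(379) ≈ 1.6088e+5 + 19.468*I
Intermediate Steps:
g = 1
Y(J) = 1 + 2*J (Y(J) = (J + 1) + J = (1 + J) + J = 1 + 2*J)
G = -1 (G = 1 + 2*(-1) = 1 - 2 = -1)
a(o) = sqrt(-1 + o) (a(o) = sqrt(o - 1) = sqrt(-1 + o))
(223572 - 62693) + a(-378) = (223572 - 62693) + sqrt(-1 - 378) = 160879 + sqrt(-379) = 160879 + I*sqrt(379)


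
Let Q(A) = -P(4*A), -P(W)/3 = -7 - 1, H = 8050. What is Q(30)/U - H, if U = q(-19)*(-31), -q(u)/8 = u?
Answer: -4741447/589 ≈ -8050.0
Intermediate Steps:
q(u) = -8*u
P(W) = 24 (P(W) = -3*(-7 - 1) = -3*(-8) = 24)
U = -4712 (U = -8*(-19)*(-31) = 152*(-31) = -4712)
Q(A) = -24 (Q(A) = -1*24 = -24)
Q(30)/U - H = -24/(-4712) - 1*8050 = -24*(-1/4712) - 8050 = 3/589 - 8050 = -4741447/589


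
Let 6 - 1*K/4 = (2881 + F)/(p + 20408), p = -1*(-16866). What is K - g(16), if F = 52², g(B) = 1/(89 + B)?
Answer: 45773753/1956885 ≈ 23.391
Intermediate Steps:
F = 2704
p = 16866
K = 436118/18637 (K = 24 - 4*(2881 + 2704)/(16866 + 20408) = 24 - 22340/37274 = 24 - 4*5585/37274 = 24 - 11170/18637 = 436118/18637 ≈ 23.401)
K - g(16) = 436118/18637 - 1/(89 + 16) = 436118/18637 - 1/105 = 45773753/1956885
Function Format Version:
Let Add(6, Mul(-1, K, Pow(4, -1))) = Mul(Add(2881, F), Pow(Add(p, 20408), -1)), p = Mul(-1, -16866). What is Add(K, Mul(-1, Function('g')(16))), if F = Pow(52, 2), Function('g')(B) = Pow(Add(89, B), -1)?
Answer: Rational(45773753, 1956885) ≈ 23.391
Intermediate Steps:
F = 2704
p = 16866
K = Rational(436118, 18637) (K = Add(24, Mul(-4, Mul(Add(2881, 2704), Pow(Add(16866, 20408), -1)))) = Add(24, Mul(-4, Mul(5585, Pow(37274, -1)))) = Add(24, Mul(-4, Mul(5585, Rational(1, 37274)))) = Add(24, Mul(-4, Rational(5585, 37274))) = Add(24, Rational(-11170, 18637)) = Rational(436118, 18637) ≈ 23.401)
Add(K, Mul(-1, Function('g')(16))) = Add(Rational(436118, 18637), Mul(-1, Pow(Add(89, 16), -1))) = Add(Rational(436118, 18637), Mul(-1, Pow(105, -1))) = Add(Rational(436118, 18637), Mul(-1, Rational(1, 105))) = Add(Rational(436118, 18637), Rational(-1, 105)) = Rational(45773753, 1956885)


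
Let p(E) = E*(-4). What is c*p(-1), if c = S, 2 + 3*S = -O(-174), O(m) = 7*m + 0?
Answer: 4864/3 ≈ 1621.3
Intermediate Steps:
p(E) = -4*E
O(m) = 7*m
S = 1216/3 (S = -2/3 + (-7*(-174))/3 = -2/3 + (-1*(-1218))/3 = -2/3 + (1/3)*1218 = -2/3 + 406 = 1216/3 ≈ 405.33)
c = 1216/3 ≈ 405.33
c*p(-1) = 1216*(-4*(-1))/3 = (1216/3)*4 = 4864/3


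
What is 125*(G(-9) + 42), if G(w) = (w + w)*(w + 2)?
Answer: 21000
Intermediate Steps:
G(w) = 2*w*(2 + w) (G(w) = (2*w)*(2 + w) = 2*w*(2 + w))
125*(G(-9) + 42) = 125*(2*(-9)*(2 - 9) + 42) = 125*(2*(-9)*(-7) + 42) = 125*(126 + 42) = 125*168 = 21000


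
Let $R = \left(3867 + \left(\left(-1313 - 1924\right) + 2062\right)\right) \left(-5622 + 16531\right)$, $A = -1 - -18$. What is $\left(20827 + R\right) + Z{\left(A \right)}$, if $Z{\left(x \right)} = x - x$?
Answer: $29387855$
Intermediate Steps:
$A = 17$ ($A = -1 + 18 = 17$)
$Z{\left(x \right)} = 0$
$R = 29367028$ ($R = \left(3867 + \left(-3237 + 2062\right)\right) 10909 = \left(3867 - 1175\right) 10909 = 2692 \cdot 10909 = 29367028$)
$\left(20827 + R\right) + Z{\left(A \right)} = \left(20827 + 29367028\right) + 0 = 29387855 + 0 = 29387855$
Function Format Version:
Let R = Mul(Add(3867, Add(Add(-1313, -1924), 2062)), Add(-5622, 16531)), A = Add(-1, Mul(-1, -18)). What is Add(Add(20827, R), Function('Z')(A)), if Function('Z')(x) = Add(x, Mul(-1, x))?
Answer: 29387855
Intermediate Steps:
A = 17 (A = Add(-1, 18) = 17)
Function('Z')(x) = 0
R = 29367028 (R = Mul(Add(3867, Add(-3237, 2062)), 10909) = Mul(Add(3867, -1175), 10909) = Mul(2692, 10909) = 29367028)
Add(Add(20827, R), Function('Z')(A)) = Add(Add(20827, 29367028), 0) = Add(29387855, 0) = 29387855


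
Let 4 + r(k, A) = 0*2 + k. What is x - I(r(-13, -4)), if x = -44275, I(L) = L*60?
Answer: -43255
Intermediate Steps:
r(k, A) = -4 + k (r(k, A) = -4 + (0*2 + k) = -4 + (0 + k) = -4 + k)
I(L) = 60*L
x - I(r(-13, -4)) = -44275 - 60*(-4 - 13) = -44275 - 60*(-17) = -44275 - 1*(-1020) = -44275 + 1020 = -43255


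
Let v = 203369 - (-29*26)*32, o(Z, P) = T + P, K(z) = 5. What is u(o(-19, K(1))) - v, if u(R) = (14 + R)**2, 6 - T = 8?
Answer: -227208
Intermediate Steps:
T = -2 (T = 6 - 1*8 = 6 - 8 = -2)
o(Z, P) = -2 + P
v = 227497 (v = 203369 - (-754)*32 = 203369 - 1*(-24128) = 203369 + 24128 = 227497)
u(o(-19, K(1))) - v = (14 + (-2 + 5))**2 - 1*227497 = (14 + 3)**2 - 227497 = 17**2 - 227497 = 289 - 227497 = -227208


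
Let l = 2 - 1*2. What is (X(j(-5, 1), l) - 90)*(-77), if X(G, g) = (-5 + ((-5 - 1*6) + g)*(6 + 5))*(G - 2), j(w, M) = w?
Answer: -60984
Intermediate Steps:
l = 0 (l = 2 - 2 = 0)
X(G, g) = (-126 + 11*g)*(-2 + G) (X(G, g) = (-5 + ((-5 - 6) + g)*11)*(-2 + G) = (-5 + (-11 + g)*11)*(-2 + G) = (-5 + (-121 + 11*g))*(-2 + G) = (-126 + 11*g)*(-2 + G))
(X(j(-5, 1), l) - 90)*(-77) = ((252 - 126*(-5) - 22*0 + 11*(-5)*0) - 90)*(-77) = ((252 + 630 + 0 + 0) - 90)*(-77) = (882 - 90)*(-77) = 792*(-77) = -60984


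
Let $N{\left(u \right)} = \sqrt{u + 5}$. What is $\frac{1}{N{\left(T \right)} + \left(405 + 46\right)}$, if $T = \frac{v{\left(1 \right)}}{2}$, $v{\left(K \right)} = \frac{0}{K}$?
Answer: $\frac{451}{203396} - \frac{\sqrt{5}}{203396} \approx 0.0022064$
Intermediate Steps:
$v{\left(K \right)} = 0$
$T = 0$ ($T = \frac{0}{2} = 0 \cdot \frac{1}{2} = 0$)
$N{\left(u \right)} = \sqrt{5 + u}$
$\frac{1}{N{\left(T \right)} + \left(405 + 46\right)} = \frac{1}{\sqrt{5 + 0} + \left(405 + 46\right)} = \frac{1}{\sqrt{5} + 451} = \frac{1}{451 + \sqrt{5}}$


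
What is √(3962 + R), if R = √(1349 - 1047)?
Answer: √(3962 + √302) ≈ 63.082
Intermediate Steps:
R = √302 ≈ 17.378
√(3962 + R) = √(3962 + √302)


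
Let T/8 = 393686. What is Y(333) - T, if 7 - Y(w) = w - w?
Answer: -3149481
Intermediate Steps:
T = 3149488 (T = 8*393686 = 3149488)
Y(w) = 7 (Y(w) = 7 - (w - w) = 7 - 1*0 = 7 + 0 = 7)
Y(333) - T = 7 - 1*3149488 = 7 - 3149488 = -3149481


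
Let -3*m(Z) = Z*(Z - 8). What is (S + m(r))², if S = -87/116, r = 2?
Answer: 169/16 ≈ 10.563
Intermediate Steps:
m(Z) = -Z*(-8 + Z)/3 (m(Z) = -Z*(Z - 8)/3 = -Z*(-8 + Z)/3)
S = -¾ (S = -87*1/116 = -¾ ≈ -0.75000)
(S + m(r))² = (-¾ + (⅓)*2*(8 - 1*2))² = (-¾ + (⅓)*2*(8 - 2))² = (-¾ + (⅓)*2*6)² = (-¾ + 4)² = (13/4)² = 169/16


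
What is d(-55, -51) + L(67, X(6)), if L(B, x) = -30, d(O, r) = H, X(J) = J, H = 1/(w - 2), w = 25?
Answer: -689/23 ≈ -29.957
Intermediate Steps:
H = 1/23 (H = 1/(25 - 2) = 1/23 ≈ 0.043478)
d(O, r) = 1/23
d(-55, -51) + L(67, X(6)) = 1/23 - 30 = -689/23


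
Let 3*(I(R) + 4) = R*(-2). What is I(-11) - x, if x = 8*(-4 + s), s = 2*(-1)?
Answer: 154/3 ≈ 51.333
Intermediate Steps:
s = -2
I(R) = -4 - 2*R/3 (I(R) = -4 + (R*(-2))/3 = -4 + (-2*R)/3 = -4 - 2*R/3)
x = -48 (x = 8*(-4 - 2) = 8*(-6) = -48)
I(-11) - x = (-4 - ⅔*(-11)) - 1*(-48) = (-4 + 22/3) + 48 = 10/3 + 48 = 154/3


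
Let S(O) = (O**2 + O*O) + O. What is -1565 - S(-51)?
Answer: -6716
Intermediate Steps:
S(O) = O + 2*O**2 (S(O) = (O**2 + O**2) + O = 2*O**2 + O = O + 2*O**2)
-1565 - S(-51) = -1565 - (-51)*(1 + 2*(-51)) = -1565 - (-51)*(1 - 102) = -1565 - (-51)*(-101) = -1565 - 1*5151 = -1565 - 5151 = -6716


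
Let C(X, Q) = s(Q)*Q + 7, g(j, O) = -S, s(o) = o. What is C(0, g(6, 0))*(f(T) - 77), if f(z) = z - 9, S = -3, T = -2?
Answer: -1408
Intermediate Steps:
f(z) = -9 + z
g(j, O) = 3 (g(j, O) = -1*(-3) = 3)
C(X, Q) = 7 + Q**2 (C(X, Q) = Q*Q + 7 = Q**2 + 7 = 7 + Q**2)
C(0, g(6, 0))*(f(T) - 77) = (7 + 3**2)*((-9 - 2) - 77) = (7 + 9)*(-11 - 77) = 16*(-88) = -1408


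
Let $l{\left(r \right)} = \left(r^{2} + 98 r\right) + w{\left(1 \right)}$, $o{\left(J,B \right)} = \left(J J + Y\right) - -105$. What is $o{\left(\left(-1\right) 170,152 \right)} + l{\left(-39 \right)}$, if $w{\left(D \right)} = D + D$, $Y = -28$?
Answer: $26678$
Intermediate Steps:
$w{\left(D \right)} = 2 D$
$o{\left(J,B \right)} = 77 + J^{2}$ ($o{\left(J,B \right)} = \left(J J - 28\right) - -105 = \left(J^{2} - 28\right) + 105 = \left(-28 + J^{2}\right) + 105 = 77 + J^{2}$)
$l{\left(r \right)} = 2 + r^{2} + 98 r$ ($l{\left(r \right)} = \left(r^{2} + 98 r\right) + 2 \cdot 1 = \left(r^{2} + 98 r\right) + 2 = 2 + r^{2} + 98 r$)
$o{\left(\left(-1\right) 170,152 \right)} + l{\left(-39 \right)} = \left(77 + \left(\left(-1\right) 170\right)^{2}\right) + \left(2 + \left(-39\right)^{2} + 98 \left(-39\right)\right) = \left(77 + \left(-170\right)^{2}\right) + \left(2 + 1521 - 3822\right) = \left(77 + 28900\right) - 2299 = 28977 - 2299 = 26678$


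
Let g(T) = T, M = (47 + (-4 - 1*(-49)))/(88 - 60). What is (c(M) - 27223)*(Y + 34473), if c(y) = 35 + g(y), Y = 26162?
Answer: -11538416055/7 ≈ -1.6483e+9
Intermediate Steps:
M = 23/7 (M = (47 + (-4 + 49))/28 = (47 + 45)*(1/28) = 92*(1/28) = 23/7 ≈ 3.2857)
c(y) = 35 + y
(c(M) - 27223)*(Y + 34473) = ((35 + 23/7) - 27223)*(26162 + 34473) = (268/7 - 27223)*60635 = -190293/7*60635 = -11538416055/7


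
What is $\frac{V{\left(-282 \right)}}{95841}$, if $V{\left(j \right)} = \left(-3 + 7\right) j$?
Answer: $- \frac{376}{31947} \approx -0.011769$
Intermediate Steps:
$V{\left(j \right)} = 4 j$
$\frac{V{\left(-282 \right)}}{95841} = \frac{4 \left(-282\right)}{95841} = \left(-1128\right) \frac{1}{95841} = - \frac{376}{31947}$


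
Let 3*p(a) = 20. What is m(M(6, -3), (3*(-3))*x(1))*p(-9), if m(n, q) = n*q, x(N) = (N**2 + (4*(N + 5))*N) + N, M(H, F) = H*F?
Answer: 28080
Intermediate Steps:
p(a) = 20/3 (p(a) = (1/3)*20 = 20/3)
M(H, F) = F*H
x(N) = N + N**2 + N*(20 + 4*N) (x(N) = (N**2 + (4*(5 + N))*N) + N = (N**2 + (20 + 4*N)*N) + N = (N**2 + N*(20 + 4*N)) + N = N + N**2 + N*(20 + 4*N))
m(M(6, -3), (3*(-3))*x(1))*p(-9) = ((-3*6)*((3*(-3))*(1*(21 + 5*1))))*(20/3) = -(-162)*1*(21 + 5)*(20/3) = -(-162)*1*26*(20/3) = -(-162)*26*(20/3) = -18*(-234)*(20/3) = 4212*(20/3) = 28080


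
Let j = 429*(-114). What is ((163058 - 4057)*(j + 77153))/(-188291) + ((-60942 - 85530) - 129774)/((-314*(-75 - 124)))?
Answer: -140347732177814/5882775713 ≈ -23857.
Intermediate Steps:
j = -48906
((163058 - 4057)*(j + 77153))/(-188291) + ((-60942 - 85530) - 129774)/((-314*(-75 - 124))) = ((163058 - 4057)*(-48906 + 77153))/(-188291) + ((-60942 - 85530) - 129774)/((-314*(-75 - 124))) = (159001*28247)*(-1/188291) + (-146472 - 129774)/((-314*(-199))) = 4491301247*(-1/188291) - 276246/62486 = -4491301247/188291 - 276246*1/62486 = -4491301247/188291 - 138123/31243 = -140347732177814/5882775713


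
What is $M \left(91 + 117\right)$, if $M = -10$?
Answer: $-2080$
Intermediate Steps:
$M \left(91 + 117\right) = - 10 \left(91 + 117\right) = \left(-10\right) 208 = -2080$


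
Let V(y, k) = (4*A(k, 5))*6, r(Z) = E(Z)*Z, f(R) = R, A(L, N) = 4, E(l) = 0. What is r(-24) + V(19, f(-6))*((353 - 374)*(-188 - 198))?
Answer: 778176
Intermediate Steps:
r(Z) = 0 (r(Z) = 0*Z = 0)
V(y, k) = 96 (V(y, k) = (4*4)*6 = 16*6 = 96)
r(-24) + V(19, f(-6))*((353 - 374)*(-188 - 198)) = 0 + 96*((353 - 374)*(-188 - 198)) = 0 + 96*(-21*(-386)) = 0 + 96*8106 = 0 + 778176 = 778176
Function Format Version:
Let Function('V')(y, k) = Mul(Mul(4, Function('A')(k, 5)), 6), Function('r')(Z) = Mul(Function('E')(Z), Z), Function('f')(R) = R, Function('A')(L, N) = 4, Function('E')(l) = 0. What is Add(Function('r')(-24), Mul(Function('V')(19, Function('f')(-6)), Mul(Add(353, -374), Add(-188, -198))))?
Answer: 778176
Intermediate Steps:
Function('r')(Z) = 0 (Function('r')(Z) = Mul(0, Z) = 0)
Function('V')(y, k) = 96 (Function('V')(y, k) = Mul(Mul(4, 4), 6) = Mul(16, 6) = 96)
Add(Function('r')(-24), Mul(Function('V')(19, Function('f')(-6)), Mul(Add(353, -374), Add(-188, -198)))) = Add(0, Mul(96, Mul(Add(353, -374), Add(-188, -198)))) = Add(0, Mul(96, Mul(-21, -386))) = Add(0, Mul(96, 8106)) = Add(0, 778176) = 778176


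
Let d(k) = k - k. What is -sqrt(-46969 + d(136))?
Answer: -I*sqrt(46969) ≈ -216.72*I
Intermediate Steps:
d(k) = 0
-sqrt(-46969 + d(136)) = -sqrt(-46969 + 0) = -sqrt(-46969) = -I*sqrt(46969)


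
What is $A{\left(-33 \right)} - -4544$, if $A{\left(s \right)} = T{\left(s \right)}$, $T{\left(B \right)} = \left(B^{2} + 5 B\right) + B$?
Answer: $5435$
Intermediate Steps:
$T{\left(B \right)} = B^{2} + 6 B$
$A{\left(s \right)} = s \left(6 + s\right)$
$A{\left(-33 \right)} - -4544 = - 33 \left(6 - 33\right) - -4544 = \left(-33\right) \left(-27\right) + 4544 = 891 + 4544 = 5435$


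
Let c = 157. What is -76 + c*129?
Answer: 20177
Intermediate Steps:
-76 + c*129 = -76 + 157*129 = -76 + 20253 = 20177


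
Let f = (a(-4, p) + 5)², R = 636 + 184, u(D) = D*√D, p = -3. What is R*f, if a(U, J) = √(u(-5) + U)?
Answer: 820*(5 + √(-4 - 5*I*√5))² ≈ 33491.0 - 32270.0*I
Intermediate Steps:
u(D) = D^(3/2)
a(U, J) = √(U - 5*I*√5) (a(U, J) = √((-5)^(3/2) + U) = √(-5*I*√5 + U) = √(U - 5*I*√5))
R = 820
f = (5 + √(-4 - 5*I*√5))² (f = (√(-4 - 5*I*√5) + 5)² = (5 + √(-4 - 5*I*√5))² ≈ 40.842 - 39.353*I)
R*f = 820*(5 + √(-4 - 5*I*√5))²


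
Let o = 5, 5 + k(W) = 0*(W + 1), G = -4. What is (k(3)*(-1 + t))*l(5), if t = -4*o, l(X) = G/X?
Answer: -84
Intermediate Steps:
l(X) = -4/X
k(W) = -5 (k(W) = -5 + 0*(W + 1) = -5 + 0*(1 + W) = -5 + 0 = -5)
t = -20 (t = -4*5 = -20)
(k(3)*(-1 + t))*l(5) = (-5*(-1 - 20))*(-4/5) = (-5*(-21))*(-4*1/5) = 105*(-4/5) = -84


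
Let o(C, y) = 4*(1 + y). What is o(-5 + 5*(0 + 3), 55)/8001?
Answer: 32/1143 ≈ 0.027997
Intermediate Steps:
o(C, y) = 4 + 4*y
o(-5 + 5*(0 + 3), 55)/8001 = (4 + 4*55)/8001 = (4 + 220)*(1/8001) = 224*(1/8001) = 32/1143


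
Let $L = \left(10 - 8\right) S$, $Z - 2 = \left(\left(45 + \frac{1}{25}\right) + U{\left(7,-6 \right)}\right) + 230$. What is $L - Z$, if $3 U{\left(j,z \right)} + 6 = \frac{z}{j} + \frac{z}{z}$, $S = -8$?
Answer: $- \frac{152821}{525} \approx -291.09$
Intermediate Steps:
$U{\left(j,z \right)} = - \frac{5}{3} + \frac{z}{3 j}$ ($U{\left(j,z \right)} = -2 + \frac{\frac{z}{j} + \frac{z}{z}}{3} = -2 + \frac{\frac{z}{j} + 1}{3} = -2 + \frac{1 + \frac{z}{j}}{3} = -2 + \left(\frac{1}{3} + \frac{z}{3 j}\right) = - \frac{5}{3} + \frac{z}{3 j}$)
$Z = \frac{144421}{525}$ ($Z = 2 + \left(\left(\left(45 + \frac{1}{25}\right) + \frac{-6 - 35}{3 \cdot 7}\right) + 230\right) = 2 + \left(\left(\left(45 + \frac{1}{25}\right) + \frac{1}{3} \cdot \frac{1}{7} \left(-6 - 35\right)\right) + 230\right) = 2 + \left(\left(\frac{1126}{25} + \frac{1}{3} \cdot \frac{1}{7} \left(-41\right)\right) + 230\right) = 2 + \left(\left(\frac{1126}{25} - \frac{41}{21}\right) + 230\right) = 2 + \left(\frac{22621}{525} + 230\right) = 2 + \frac{143371}{525} = \frac{144421}{525} \approx 275.09$)
$L = -16$ ($L = \left(10 - 8\right) \left(-8\right) = 2 \left(-8\right) = -16$)
$L - Z = -16 - \frac{144421}{525} = - \frac{152821}{525}$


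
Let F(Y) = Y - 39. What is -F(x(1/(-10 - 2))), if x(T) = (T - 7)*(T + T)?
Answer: 2723/72 ≈ 37.819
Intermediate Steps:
x(T) = 2*T*(-7 + T) (x(T) = (-7 + T)*(2*T) = 2*T*(-7 + T))
F(Y) = -39 + Y
-F(x(1/(-10 - 2))) = -(-39 + 2*(-7 + 1/(-10 - 2))/(-10 - 2)) = -(-39 + 2*(-7 + 1/(-12))/(-12)) = -(-39 + 2*(-1/12)*(-7 - 1/12)) = -(-39 + 2*(-1/12)*(-85/12)) = -(-39 + 85/72) = -1*(-2723/72) = 2723/72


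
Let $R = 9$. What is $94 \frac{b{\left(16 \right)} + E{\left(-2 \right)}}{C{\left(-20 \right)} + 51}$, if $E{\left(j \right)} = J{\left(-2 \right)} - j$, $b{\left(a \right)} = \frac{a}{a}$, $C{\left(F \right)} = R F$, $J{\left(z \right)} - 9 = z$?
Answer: $- \frac{940}{129} \approx -7.2868$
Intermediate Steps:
$J{\left(z \right)} = 9 + z$
$C{\left(F \right)} = 9 F$
$b{\left(a \right)} = 1$
$E{\left(j \right)} = 7 - j$ ($E{\left(j \right)} = \left(9 - 2\right) - j = 7 - j$)
$94 \frac{b{\left(16 \right)} + E{\left(-2 \right)}}{C{\left(-20 \right)} + 51} = 94 \frac{1 + \left(7 - -2\right)}{9 \left(-20\right) + 51} = 94 \frac{1 + \left(7 + 2\right)}{-180 + 51} = 94 \frac{1 + 9}{-129} = 94 \cdot 10 \left(- \frac{1}{129}\right) = 94 \left(- \frac{10}{129}\right) = - \frac{940}{129}$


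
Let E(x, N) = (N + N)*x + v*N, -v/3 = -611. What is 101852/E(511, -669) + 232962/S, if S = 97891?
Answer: 434985861058/186971320545 ≈ 2.3265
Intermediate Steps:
v = 1833 (v = -3*(-611) = 1833)
E(x, N) = 1833*N + 2*N*x (E(x, N) = (N + N)*x + 1833*N = (2*N)*x + 1833*N = 2*N*x + 1833*N = 1833*N + 2*N*x)
101852/E(511, -669) + 232962/S = 101852/((-669*(1833 + 2*511))) + 232962/97891 = 101852/((-669*(1833 + 1022))) + 232962*(1/97891) = 101852/((-669*2855)) + 232962/97891 = 101852/(-1909995) + 232962/97891 = 101852*(-1/1909995) + 232962/97891 = -101852/1909995 + 232962/97891 = 434985861058/186971320545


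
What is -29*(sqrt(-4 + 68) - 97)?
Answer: 2581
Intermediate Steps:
-29*(sqrt(-4 + 68) - 97) = -29*(sqrt(64) - 97) = -29*(8 - 97) = -29*(-89) = 2581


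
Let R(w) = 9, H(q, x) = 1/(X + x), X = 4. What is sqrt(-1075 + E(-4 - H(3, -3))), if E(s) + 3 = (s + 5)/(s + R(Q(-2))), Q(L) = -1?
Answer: 7*I*sqrt(22) ≈ 32.833*I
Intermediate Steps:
H(q, x) = 1/(4 + x)
E(s) = -3 + (5 + s)/(9 + s) (E(s) = -3 + (s + 5)/(s + 9) = -3 + (5 + s)/(9 + s))
sqrt(-1075 + E(-4 - H(3, -3))) = sqrt(-1075 + 2*(-11 - (-4 - 1/(4 - 3)))/(9 + (-4 - 1/(4 - 3)))) = sqrt(-1075 + 2*(-11 - (-4 - 1/1))/(9 + (-4 - 1/1))) = sqrt(-1075 + 2*(-11 - (-4 - 1*1))/(9 + (-4 - 1*1))) = sqrt(-1075 + 2*(-11 - (-4 - 1))/(9 + (-4 - 1))) = sqrt(-1075 + 2*(-11 - 1*(-5))/(9 - 5)) = sqrt(-1075 + 2*(-11 + 5)/4) = sqrt(-1075 + 2*(1/4)*(-6)) = sqrt(-1075 - 3) = sqrt(-1078) = 7*I*sqrt(22)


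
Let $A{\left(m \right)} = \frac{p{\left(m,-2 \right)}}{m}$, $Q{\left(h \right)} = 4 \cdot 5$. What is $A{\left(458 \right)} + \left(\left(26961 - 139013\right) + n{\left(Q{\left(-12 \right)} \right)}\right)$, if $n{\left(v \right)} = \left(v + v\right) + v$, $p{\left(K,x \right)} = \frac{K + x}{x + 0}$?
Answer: $- \frac{25646282}{229} \approx -1.1199 \cdot 10^{5}$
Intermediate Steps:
$p{\left(K,x \right)} = \frac{K + x}{x}$
$Q{\left(h \right)} = 20$
$A{\left(m \right)} = \frac{1 - \frac{m}{2}}{m}$ ($A{\left(m \right)} = \frac{\frac{1}{-2} \left(m - 2\right)}{m} = \frac{\left(- \frac{1}{2}\right) \left(-2 + m\right)}{m} = \frac{1 - \frac{m}{2}}{m}$)
$n{\left(v \right)} = 3 v$ ($n{\left(v \right)} = 2 v + v = 3 v$)
$A{\left(458 \right)} + \left(\left(26961 - 139013\right) + n{\left(Q{\left(-12 \right)} \right)}\right) = \frac{2 - 458}{2 \cdot 458} + \left(\left(26961 - 139013\right) + 3 \cdot 20\right) = \frac{1}{2} \cdot \frac{1}{458} \left(2 - 458\right) + \left(-112052 + 60\right) = \frac{1}{2} \cdot \frac{1}{458} \left(-456\right) - 111992 = - \frac{114}{229} - 111992 = - \frac{25646282}{229}$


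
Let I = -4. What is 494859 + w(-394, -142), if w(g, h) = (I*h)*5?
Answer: 497699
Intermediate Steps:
w(g, h) = -20*h (w(g, h) = -4*h*5 = -20*h)
494859 + w(-394, -142) = 494859 - 20*(-142) = 494859 + 2840 = 497699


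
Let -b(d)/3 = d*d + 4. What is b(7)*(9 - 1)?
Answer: -1272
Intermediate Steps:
b(d) = -12 - 3*d² (b(d) = -3*(d*d + 4) = -3*(d² + 4) = -3*(4 + d²) = -12 - 3*d²)
b(7)*(9 - 1) = (-12 - 3*7²)*(9 - 1) = (-12 - 3*49)*8 = (-12 - 147)*8 = -159*8 = -1272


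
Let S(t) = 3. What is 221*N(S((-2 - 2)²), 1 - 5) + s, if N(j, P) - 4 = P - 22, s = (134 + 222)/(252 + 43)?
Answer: -1433934/295 ≈ -4860.8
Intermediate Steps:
s = 356/295 ≈ 1.2068
N(j, P) = -18 + P (N(j, P) = 4 + (P - 22) = 4 + (-22 + P) = -18 + P)
221*N(S((-2 - 2)²), 1 - 5) + s = 221*(-18 + (1 - 5)) + 356/295 = 221*(-18 - 4) + 356/295 = 221*(-22) + 356/295 = -4862 + 356/295 = -1433934/295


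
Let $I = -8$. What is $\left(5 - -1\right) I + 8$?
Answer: $-40$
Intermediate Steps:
$\left(5 - -1\right) I + 8 = \left(5 - -1\right) \left(-8\right) + 8 = \left(5 + 1\right) \left(-8\right) + 8 = 6 \left(-8\right) + 8 = -48 + 8 = -40$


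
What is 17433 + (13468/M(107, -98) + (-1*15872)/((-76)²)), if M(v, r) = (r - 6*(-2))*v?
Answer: 28948537947/1660961 ≈ 17429.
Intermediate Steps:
M(v, r) = v*(12 + r) (M(v, r) = (r + 12)*v = (12 + r)*v = v*(12 + r))
17433 + (13468/M(107, -98) + (-1*15872)/((-76)²)) = 17433 + (13468/((107*(12 - 98))) + (-1*15872)/((-76)²)) = 17433 + (13468/((107*(-86))) - 15872/5776) = 17433 + (13468/(-9202) - 15872*1/5776) = 17433 + (13468*(-1/9202) - 992/361) = 17433 + (-6734/4601 - 992/361) = 17433 - 6995166/1660961 = 28948537947/1660961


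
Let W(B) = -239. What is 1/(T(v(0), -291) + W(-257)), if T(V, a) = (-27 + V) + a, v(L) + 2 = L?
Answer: -1/559 ≈ -0.0017889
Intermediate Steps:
v(L) = -2 + L
T(V, a) = -27 + V + a
1/(T(v(0), -291) + W(-257)) = 1/((-27 + (-2 + 0) - 291) - 239) = 1/((-27 - 2 - 291) - 239) = 1/(-320 - 239) = 1/(-559) = -1/559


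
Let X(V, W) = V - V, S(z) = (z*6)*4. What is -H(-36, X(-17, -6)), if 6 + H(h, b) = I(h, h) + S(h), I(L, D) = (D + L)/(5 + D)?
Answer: 26898/31 ≈ 867.68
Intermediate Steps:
I(L, D) = (D + L)/(5 + D)
S(z) = 24*z (S(z) = (6*z)*4 = 24*z)
X(V, W) = 0
H(h, b) = -6 + 24*h + 2*h/(5 + h) (H(h, b) = -6 + ((h + h)/(5 + h) + 24*h) = -6 + ((2*h)/(5 + h) + 24*h) = -6 + (2*h/(5 + h) + 24*h) = -6 + (24*h + 2*h/(5 + h)) = -6 + 24*h + 2*h/(5 + h))
-H(-36, X(-17, -6)) = -2*(-15 + 12*(-36)**2 + 58*(-36))/(5 - 36) = -2*(-15 + 12*1296 - 2088)/(-31) = -2*(-1)*(-15 + 15552 - 2088)/31 = -2*(-1)*13449/31 = -1*(-26898/31) = 26898/31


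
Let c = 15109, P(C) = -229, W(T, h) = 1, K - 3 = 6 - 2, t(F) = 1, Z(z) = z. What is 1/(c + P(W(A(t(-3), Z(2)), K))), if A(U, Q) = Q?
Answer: 1/14880 ≈ 6.7204e-5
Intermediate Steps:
K = 7 (K = 3 + (6 - 2) = 3 + 4 = 7)
1/(c + P(W(A(t(-3), Z(2)), K))) = 1/(15109 - 229) = 1/14880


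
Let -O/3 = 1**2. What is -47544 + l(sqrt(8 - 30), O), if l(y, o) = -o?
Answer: -47541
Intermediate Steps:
O = -3 (O = -3*1**2 = -3*1 = -3)
-47544 + l(sqrt(8 - 30), O) = -47544 - 1*(-3) = -47544 + 3 = -47541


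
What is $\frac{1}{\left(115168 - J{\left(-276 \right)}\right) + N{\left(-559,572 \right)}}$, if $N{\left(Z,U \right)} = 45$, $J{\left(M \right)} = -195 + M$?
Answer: $\frac{1}{115684} \approx 8.6442 \cdot 10^{-6}$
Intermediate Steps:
$\frac{1}{\left(115168 - J{\left(-276 \right)}\right) + N{\left(-559,572 \right)}} = \frac{1}{\left(115168 - \left(-195 - 276\right)\right) + 45} = \frac{1}{\left(115168 - -471\right) + 45} = \frac{1}{\left(115168 + 471\right) + 45} = \frac{1}{115639 + 45} = \frac{1}{115684}$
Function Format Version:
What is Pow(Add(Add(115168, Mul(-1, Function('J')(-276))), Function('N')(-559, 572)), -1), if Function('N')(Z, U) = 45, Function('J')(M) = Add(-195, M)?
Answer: Rational(1, 115684) ≈ 8.6442e-6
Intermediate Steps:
Pow(Add(Add(115168, Mul(-1, Function('J')(-276))), Function('N')(-559, 572)), -1) = Pow(Add(Add(115168, Mul(-1, Add(-195, -276))), 45), -1) = Pow(Add(Add(115168, Mul(-1, -471)), 45), -1) = Pow(Add(Add(115168, 471), 45), -1) = Pow(Add(115639, 45), -1) = Pow(115684, -1) = Rational(1, 115684)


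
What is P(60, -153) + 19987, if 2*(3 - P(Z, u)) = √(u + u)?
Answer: 19990 - 3*I*√34/2 ≈ 19990.0 - 8.7464*I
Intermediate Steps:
P(Z, u) = 3 - √2*√u/2 (P(Z, u) = 3 - √(u + u)/2 = 3 - √2*√u/2)
P(60, -153) + 19987 = (3 - √2*√(-153)/2) + 19987 = (3 - √2*3*I*√17/2) + 19987 = (3 - 3*I*√34/2) + 19987 = 19990 - 3*I*√34/2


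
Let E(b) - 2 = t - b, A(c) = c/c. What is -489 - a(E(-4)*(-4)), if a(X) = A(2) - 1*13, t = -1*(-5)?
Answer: -477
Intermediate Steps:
A(c) = 1
t = 5
E(b) = 7 - b (E(b) = 2 + (5 - b) = 7 - b)
a(X) = -12 (a(X) = 1 - 1*13 = 1 - 13 = -12)
-489 - a(E(-4)*(-4)) = -489 - 1*(-12) = -489 + 12 = -477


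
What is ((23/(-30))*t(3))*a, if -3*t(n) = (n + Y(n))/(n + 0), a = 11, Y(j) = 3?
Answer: 253/45 ≈ 5.6222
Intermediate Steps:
t(n) = -(3 + n)/(3*n) (t(n) = -(n + 3)/(3*(n + 0)) = -(3 + n)/(3*n))
((23/(-30))*t(3))*a = ((23/(-30))*((⅓)*(-3 - 1*3)/3))*11 = ((23*(-1/30))*((⅓)*(⅓)*(-3 - 3)))*11 = -23*(-6)/(90*3)*11 = -23/30*(-⅔)*11 = (23/45)*11 = 253/45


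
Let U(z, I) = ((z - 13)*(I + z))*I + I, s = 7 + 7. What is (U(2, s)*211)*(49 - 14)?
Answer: -18093250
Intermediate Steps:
s = 14
U(z, I) = I + I*(-13 + z)*(I + z) (U(z, I) = ((-13 + z)*(I + z))*I + I = I*(-13 + z)*(I + z) + I = I + I*(-13 + z)*(I + z))
(U(2, s)*211)*(49 - 14) = ((14*(1 + 2**2 - 13*14 - 13*2 + 14*2))*211)*(49 - 14) = ((14*(1 + 4 - 182 - 26 + 28))*211)*35 = ((14*(-175))*211)*35 = -2450*211*35 = -516950*35 = -18093250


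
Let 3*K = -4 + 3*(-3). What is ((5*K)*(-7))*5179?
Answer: 2356445/3 ≈ 7.8548e+5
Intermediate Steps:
K = -13/3 (K = (-4 + 3*(-3))/3 = (-4 - 9)/3 = (1/3)*(-13) = -13/3 ≈ -4.3333)
((5*K)*(-7))*5179 = ((5*(-13/3))*(-7))*5179 = -65/3*(-7)*5179 = (455/3)*5179 = 2356445/3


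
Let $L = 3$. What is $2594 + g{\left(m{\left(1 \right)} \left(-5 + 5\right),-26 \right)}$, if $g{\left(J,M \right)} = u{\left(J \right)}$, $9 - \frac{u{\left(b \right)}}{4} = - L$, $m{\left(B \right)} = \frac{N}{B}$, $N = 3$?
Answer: $2642$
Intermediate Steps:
$m{\left(B \right)} = \frac{3}{B}$
$u{\left(b \right)} = 48$ ($u{\left(b \right)} = 36 - 4 \left(\left(-1\right) 3\right) = 36 - -12 = 36 + 12 = 48$)
$g{\left(J,M \right)} = 48$
$2594 + g{\left(m{\left(1 \right)} \left(-5 + 5\right),-26 \right)} = 2594 + 48 = 2642$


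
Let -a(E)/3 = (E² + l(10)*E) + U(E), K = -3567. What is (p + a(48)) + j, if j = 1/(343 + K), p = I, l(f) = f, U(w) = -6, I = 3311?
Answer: -16194153/3224 ≈ -5023.0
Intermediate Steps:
p = 3311
a(E) = 18 - 30*E - 3*E² (a(E) = -3*((E² + 10*E) - 6) = -3*(-6 + E² + 10*E) = 18 - 30*E - 3*E²)
j = -1/3224 (j = 1/(343 - 3567) = 1/(-3224) = -1/3224 ≈ -0.00031017)
(p + a(48)) + j = (3311 + (18 - 30*48 - 3*48²)) - 1/3224 = (3311 + (18 - 1440 - 3*2304)) - 1/3224 = (3311 + (18 - 1440 - 6912)) - 1/3224 = (3311 - 8334) - 1/3224 = -5023 - 1/3224 = -16194153/3224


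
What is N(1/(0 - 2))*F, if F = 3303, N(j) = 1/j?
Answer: -6606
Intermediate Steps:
N(1/(0 - 2))*F = 3303/1/(0 - 2) = 3303/1/(-2) = 3303/(-½) = -2*3303 = -6606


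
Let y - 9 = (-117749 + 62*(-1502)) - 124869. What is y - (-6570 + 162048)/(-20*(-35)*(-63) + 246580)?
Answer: -33989686659/101240 ≈ -3.3573e+5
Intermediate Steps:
y = -335733 (y = 9 + ((-117749 + 62*(-1502)) - 124869) = 9 + ((-117749 - 93124) - 124869) = 9 + (-210873 - 124869) = 9 - 335742 = -335733)
y - (-6570 + 162048)/(-20*(-35)*(-63) + 246580) = -335733 - (-6570 + 162048)/(-20*(-35)*(-63) + 246580) = -335733 - 155478/(700*(-63) + 246580) = -335733 - 155478/(-44100 + 246580) = -335733 - 155478/202480 = -335733 - 1*77739/101240 = -335733 - 77739/101240 = -33989686659/101240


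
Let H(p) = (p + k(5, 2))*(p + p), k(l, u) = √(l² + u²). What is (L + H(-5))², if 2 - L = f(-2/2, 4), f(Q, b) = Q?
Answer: 5709 - 1060*√29 ≈ 0.72530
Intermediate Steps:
L = 3 (L = 2 - (-2)/2 = 2 - 1*(-1) = 2 + 1 = 3)
H(p) = 2*p*(p + √29) (H(p) = (p + √(5² + 2²))*(p + p) = (p + √(25 + 4))*(2*p) = (p + √29)*(2*p) = 2*p*(p + √29))
(L + H(-5))² = (3 + 2*(-5)*(-5 + √29))² = (3 + (50 - 10*√29))² = (53 - 10*√29)²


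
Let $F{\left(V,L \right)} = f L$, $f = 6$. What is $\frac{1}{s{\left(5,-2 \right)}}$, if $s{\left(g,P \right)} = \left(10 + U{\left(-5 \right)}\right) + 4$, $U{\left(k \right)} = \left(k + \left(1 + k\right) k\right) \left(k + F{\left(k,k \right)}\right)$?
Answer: $- \frac{1}{511} \approx -0.0019569$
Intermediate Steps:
$F{\left(V,L \right)} = 6 L$
$U{\left(k \right)} = 7 k \left(k + k \left(1 + k\right)\right)$ ($U{\left(k \right)} = \left(k + \left(1 + k\right) k\right) \left(k + 6 k\right) = \left(k + k \left(1 + k\right)\right) 7 k = 7 k \left(k + k \left(1 + k\right)\right)$)
$s{\left(g,P \right)} = -511$ ($s{\left(g,P \right)} = \left(10 + 7 \left(-5\right)^{2} \left(2 - 5\right)\right) + 4 = \left(10 + 7 \cdot 25 \left(-3\right)\right) + 4 = \left(10 - 525\right) + 4 = -515 + 4 = -511$)
$\frac{1}{s{\left(5,-2 \right)}} = \frac{1}{-511} = - \frac{1}{511}$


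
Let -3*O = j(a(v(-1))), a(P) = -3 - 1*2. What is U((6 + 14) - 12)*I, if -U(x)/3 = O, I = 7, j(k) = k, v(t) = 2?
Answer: -35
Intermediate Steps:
a(P) = -5 (a(P) = -3 - 2 = -5)
O = 5/3 (O = -⅓*(-5) = 5/3 ≈ 1.6667)
U(x) = -5 (U(x) = -3*5/3 = -5)
U((6 + 14) - 12)*I = -5*7 = -35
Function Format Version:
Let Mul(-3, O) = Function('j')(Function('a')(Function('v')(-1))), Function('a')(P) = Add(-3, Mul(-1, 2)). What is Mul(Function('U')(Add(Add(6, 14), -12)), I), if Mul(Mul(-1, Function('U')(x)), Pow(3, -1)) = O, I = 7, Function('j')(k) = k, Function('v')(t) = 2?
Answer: -35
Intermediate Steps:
Function('a')(P) = -5 (Function('a')(P) = Add(-3, -2) = -5)
O = Rational(5, 3) (O = Mul(Rational(-1, 3), -5) = Rational(5, 3) ≈ 1.6667)
Function('U')(x) = -5 (Function('U')(x) = Mul(-3, Rational(5, 3)) = -5)
Mul(Function('U')(Add(Add(6, 14), -12)), I) = Mul(-5, 7) = -35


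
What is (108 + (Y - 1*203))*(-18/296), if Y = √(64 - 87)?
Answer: 855/148 - 9*I*√23/148 ≈ 5.777 - 0.29164*I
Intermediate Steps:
Y = I*√23 (Y = √(-23) = I*√23 ≈ 4.7958*I)
(108 + (Y - 1*203))*(-18/296) = (108 + (I*√23 - 1*203))*(-18/296) = (108 + (I*√23 - 203))*(-18*1/296) = (108 + (-203 + I*√23))*(-9/148) = (-95 + I*√23)*(-9/148) = 855/148 - 9*I*√23/148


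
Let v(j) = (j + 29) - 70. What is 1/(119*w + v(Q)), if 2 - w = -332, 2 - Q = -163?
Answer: 1/39870 ≈ 2.5082e-5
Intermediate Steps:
Q = 165 (Q = 2 - 1*(-163) = 2 + 163 = 165)
w = 334 (w = 2 - 1*(-332) = 2 + 332 = 334)
v(j) = -41 + j (v(j) = (29 + j) - 70 = -41 + j)
1/(119*w + v(Q)) = 1/(119*334 + (-41 + 165)) = 1/(39746 + 124) = 1/39870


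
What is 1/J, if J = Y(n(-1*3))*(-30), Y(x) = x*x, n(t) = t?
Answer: -1/270 ≈ -0.0037037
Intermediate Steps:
Y(x) = x**2
J = -270 (J = (-1*3)**2*(-30) = (-3)**2*(-30) = 9*(-30) = -270)
1/J = 1/(-270) = -1/270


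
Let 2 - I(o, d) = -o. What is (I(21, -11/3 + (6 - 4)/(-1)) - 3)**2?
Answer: 400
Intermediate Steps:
I(o, d) = 2 + o (I(o, d) = 2 - (-1)*o = 2 + o)
(I(21, -11/3 + (6 - 4)/(-1)) - 3)**2 = ((2 + 21) - 3)**2 = (23 - 3)**2 = 20**2 = 400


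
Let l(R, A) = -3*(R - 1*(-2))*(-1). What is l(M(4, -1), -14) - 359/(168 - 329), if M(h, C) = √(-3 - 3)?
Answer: 1325/161 + 3*I*√6 ≈ 8.2298 + 7.3485*I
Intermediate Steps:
M(h, C) = I*√6 (M(h, C) = √(-6) = I*√6)
l(R, A) = 6 + 3*R (l(R, A) = -3*(R + 2)*(-1) = -3*(2 + R)*(-1) = (-6 - 3*R)*(-1) = 6 + 3*R)
l(M(4, -1), -14) - 359/(168 - 329) = (6 + 3*(I*√6)) - 359/(168 - 329) = (6 + 3*I*√6) - 359/(-161) = (6 + 3*I*√6) - 359*(-1/161) = (6 + 3*I*√6) + 359/161 = 1325/161 + 3*I*√6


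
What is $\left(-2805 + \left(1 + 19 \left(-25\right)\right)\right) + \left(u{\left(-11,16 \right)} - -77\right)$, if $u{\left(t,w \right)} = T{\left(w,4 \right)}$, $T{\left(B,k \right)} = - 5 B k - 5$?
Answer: $-3527$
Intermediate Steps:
$T{\left(B,k \right)} = -5 - 5 B k$ ($T{\left(B,k \right)} = - 5 B k - 5 = -5 - 5 B k$)
$u{\left(t,w \right)} = -5 - 20 w$ ($u{\left(t,w \right)} = -5 - 5 w 4 = -5 - 20 w$)
$\left(-2805 + \left(1 + 19 \left(-25\right)\right)\right) + \left(u{\left(-11,16 \right)} - -77\right) = \left(-2805 + \left(1 + 19 \left(-25\right)\right)\right) - 248 = \left(-2805 + \left(1 - 475\right)\right) + \left(\left(-5 - 320\right) + 77\right) = \left(-2805 - 474\right) + \left(-325 + 77\right) = -3279 - 248 = -3527$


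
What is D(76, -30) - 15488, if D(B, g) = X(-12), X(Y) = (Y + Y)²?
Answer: -14912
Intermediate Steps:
X(Y) = 4*Y² (X(Y) = (2*Y)² = 4*Y²)
D(B, g) = 576 (D(B, g) = 4*(-12)² = 4*144 = 576)
D(76, -30) - 15488 = 576 - 15488 = -14912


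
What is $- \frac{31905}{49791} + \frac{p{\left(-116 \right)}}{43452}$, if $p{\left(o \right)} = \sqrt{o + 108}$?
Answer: $- \frac{10635}{16597} + \frac{i \sqrt{2}}{21726} \approx -0.64078 + 6.5093 \cdot 10^{-5} i$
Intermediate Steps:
$p{\left(o \right)} = \sqrt{108 + o}$
$- \frac{31905}{49791} + \frac{p{\left(-116 \right)}}{43452} = - \frac{31905}{49791} + \frac{\sqrt{108 - 116}}{43452} = \left(-31905\right) \frac{1}{49791} + \sqrt{-8} \cdot \frac{1}{43452} = - \frac{10635}{16597} + 2 i \sqrt{2} \cdot \frac{1}{43452} = - \frac{10635}{16597} + \frac{i \sqrt{2}}{21726}$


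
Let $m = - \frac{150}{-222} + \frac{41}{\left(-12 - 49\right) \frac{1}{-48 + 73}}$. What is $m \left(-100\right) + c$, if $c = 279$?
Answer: $\frac{4269703}{2257} \approx 1891.8$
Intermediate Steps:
$m = - \frac{36400}{2257}$ ($m = \left(-150\right) \left(- \frac{1}{222}\right) + \frac{41}{\left(-61\right) \frac{1}{25}} = \frac{25}{37} + \frac{41}{\left(-61\right) \frac{1}{25}} = \frac{25}{37} + \frac{41}{- \frac{61}{25}} = \frac{25}{37} + 41 \left(- \frac{25}{61}\right) = \frac{25}{37} - \frac{1025}{61} = - \frac{36400}{2257} \approx -16.128$)
$m \left(-100\right) + c = \left(- \frac{36400}{2257}\right) \left(-100\right) + 279 = \frac{3640000}{2257} + 279 = \frac{4269703}{2257}$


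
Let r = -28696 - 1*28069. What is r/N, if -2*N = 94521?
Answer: 113530/94521 ≈ 1.2011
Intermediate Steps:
N = -94521/2 (N = -½*94521 = -94521/2 ≈ -47261.)
r = -56765 (r = -28696 - 28069 = -56765)
r/N = -56765/(-94521/2) = -56765*(-2/94521) = 113530/94521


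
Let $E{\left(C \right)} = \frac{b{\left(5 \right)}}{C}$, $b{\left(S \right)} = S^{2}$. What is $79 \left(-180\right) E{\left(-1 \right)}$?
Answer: $355500$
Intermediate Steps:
$E{\left(C \right)} = \frac{25}{C}$ ($E{\left(C \right)} = \frac{5^{2}}{C} = \frac{25}{C}$)
$79 \left(-180\right) E{\left(-1 \right)} = 79 \left(-180\right) \frac{25}{-1} = - 14220 \cdot 25 \left(-1\right) = \left(-14220\right) \left(-25\right) = 355500$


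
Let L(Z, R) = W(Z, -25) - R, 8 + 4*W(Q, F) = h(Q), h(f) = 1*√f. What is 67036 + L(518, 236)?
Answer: 66798 + √518/4 ≈ 66804.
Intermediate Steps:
h(f) = √f
W(Q, F) = -2 + √Q/4
L(Z, R) = -2 - R + √Z/4 (L(Z, R) = (-2 + √Z/4) - R = -2 - R + √Z/4)
67036 + L(518, 236) = 67036 + (-2 - 1*236 + √518/4) = 67036 + (-2 - 236 + √518/4) = 67036 + (-238 + √518/4) = 66798 + √518/4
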